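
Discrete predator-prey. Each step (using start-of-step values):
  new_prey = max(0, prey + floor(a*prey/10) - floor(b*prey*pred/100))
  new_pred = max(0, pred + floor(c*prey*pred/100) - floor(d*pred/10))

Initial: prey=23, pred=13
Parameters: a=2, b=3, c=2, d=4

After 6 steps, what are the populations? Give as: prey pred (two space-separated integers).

Answer: 11 6

Derivation:
Step 1: prey: 23+4-8=19; pred: 13+5-5=13
Step 2: prey: 19+3-7=15; pred: 13+4-5=12
Step 3: prey: 15+3-5=13; pred: 12+3-4=11
Step 4: prey: 13+2-4=11; pred: 11+2-4=9
Step 5: prey: 11+2-2=11; pred: 9+1-3=7
Step 6: prey: 11+2-2=11; pred: 7+1-2=6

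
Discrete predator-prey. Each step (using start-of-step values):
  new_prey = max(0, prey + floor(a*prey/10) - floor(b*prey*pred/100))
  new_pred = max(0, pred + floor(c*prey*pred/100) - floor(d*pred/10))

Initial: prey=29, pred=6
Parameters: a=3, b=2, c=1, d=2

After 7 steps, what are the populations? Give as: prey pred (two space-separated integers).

Step 1: prey: 29+8-3=34; pred: 6+1-1=6
Step 2: prey: 34+10-4=40; pred: 6+2-1=7
Step 3: prey: 40+12-5=47; pred: 7+2-1=8
Step 4: prey: 47+14-7=54; pred: 8+3-1=10
Step 5: prey: 54+16-10=60; pred: 10+5-2=13
Step 6: prey: 60+18-15=63; pred: 13+7-2=18
Step 7: prey: 63+18-22=59; pred: 18+11-3=26

Answer: 59 26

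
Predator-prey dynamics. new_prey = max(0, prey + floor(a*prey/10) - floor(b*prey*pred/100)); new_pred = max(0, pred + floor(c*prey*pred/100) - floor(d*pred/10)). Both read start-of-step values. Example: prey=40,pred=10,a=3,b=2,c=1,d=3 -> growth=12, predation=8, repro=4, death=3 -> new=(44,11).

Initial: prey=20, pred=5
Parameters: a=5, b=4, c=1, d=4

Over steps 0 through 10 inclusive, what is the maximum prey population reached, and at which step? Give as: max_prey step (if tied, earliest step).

Answer: 138 8

Derivation:
Step 1: prey: 20+10-4=26; pred: 5+1-2=4
Step 2: prey: 26+13-4=35; pred: 4+1-1=4
Step 3: prey: 35+17-5=47; pred: 4+1-1=4
Step 4: prey: 47+23-7=63; pred: 4+1-1=4
Step 5: prey: 63+31-10=84; pred: 4+2-1=5
Step 6: prey: 84+42-16=110; pred: 5+4-2=7
Step 7: prey: 110+55-30=135; pred: 7+7-2=12
Step 8: prey: 135+67-64=138; pred: 12+16-4=24
Step 9: prey: 138+69-132=75; pred: 24+33-9=48
Step 10: prey: 75+37-144=0; pred: 48+36-19=65
Max prey = 138 at step 8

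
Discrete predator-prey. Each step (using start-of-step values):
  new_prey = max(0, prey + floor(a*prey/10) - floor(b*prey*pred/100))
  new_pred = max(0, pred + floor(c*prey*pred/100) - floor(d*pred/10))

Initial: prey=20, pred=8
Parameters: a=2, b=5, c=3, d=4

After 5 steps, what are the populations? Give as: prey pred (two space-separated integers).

Step 1: prey: 20+4-8=16; pred: 8+4-3=9
Step 2: prey: 16+3-7=12; pred: 9+4-3=10
Step 3: prey: 12+2-6=8; pred: 10+3-4=9
Step 4: prey: 8+1-3=6; pred: 9+2-3=8
Step 5: prey: 6+1-2=5; pred: 8+1-3=6

Answer: 5 6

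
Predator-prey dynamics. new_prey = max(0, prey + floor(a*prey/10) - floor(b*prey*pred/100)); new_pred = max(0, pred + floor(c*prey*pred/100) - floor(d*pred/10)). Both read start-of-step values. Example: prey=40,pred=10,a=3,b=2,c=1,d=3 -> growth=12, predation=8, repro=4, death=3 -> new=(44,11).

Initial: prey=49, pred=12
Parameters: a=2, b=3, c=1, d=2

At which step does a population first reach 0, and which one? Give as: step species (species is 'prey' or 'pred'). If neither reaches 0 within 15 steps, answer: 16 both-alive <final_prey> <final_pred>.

Step 1: prey: 49+9-17=41; pred: 12+5-2=15
Step 2: prey: 41+8-18=31; pred: 15+6-3=18
Step 3: prey: 31+6-16=21; pred: 18+5-3=20
Step 4: prey: 21+4-12=13; pred: 20+4-4=20
Step 5: prey: 13+2-7=8; pred: 20+2-4=18
Step 6: prey: 8+1-4=5; pred: 18+1-3=16
Step 7: prey: 5+1-2=4; pred: 16+0-3=13
Step 8: prey: 4+0-1=3; pred: 13+0-2=11
Step 9: prey: 3+0-0=3; pred: 11+0-2=9
Step 10: prey: 3+0-0=3; pred: 9+0-1=8
Step 11: prey: 3+0-0=3; pred: 8+0-1=7
Step 12: prey: 3+0-0=3; pred: 7+0-1=6
Step 13: prey: 3+0-0=3; pred: 6+0-1=5
Step 14: prey: 3+0-0=3; pred: 5+0-1=4
Step 15: prey: 3+0-0=3; pred: 4+0-0=4
No extinction within 15 steps

Answer: 16 both-alive 3 4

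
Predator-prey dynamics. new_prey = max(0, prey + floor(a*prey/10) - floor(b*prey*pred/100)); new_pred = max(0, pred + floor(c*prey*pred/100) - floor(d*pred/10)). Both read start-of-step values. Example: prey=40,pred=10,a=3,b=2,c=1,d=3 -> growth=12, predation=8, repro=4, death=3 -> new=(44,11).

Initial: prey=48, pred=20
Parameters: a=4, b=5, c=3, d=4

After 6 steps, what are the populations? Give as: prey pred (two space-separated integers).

Step 1: prey: 48+19-48=19; pred: 20+28-8=40
Step 2: prey: 19+7-38=0; pred: 40+22-16=46
Step 3: prey: 0+0-0=0; pred: 46+0-18=28
Step 4: prey: 0+0-0=0; pred: 28+0-11=17
Step 5: prey: 0+0-0=0; pred: 17+0-6=11
Step 6: prey: 0+0-0=0; pred: 11+0-4=7

Answer: 0 7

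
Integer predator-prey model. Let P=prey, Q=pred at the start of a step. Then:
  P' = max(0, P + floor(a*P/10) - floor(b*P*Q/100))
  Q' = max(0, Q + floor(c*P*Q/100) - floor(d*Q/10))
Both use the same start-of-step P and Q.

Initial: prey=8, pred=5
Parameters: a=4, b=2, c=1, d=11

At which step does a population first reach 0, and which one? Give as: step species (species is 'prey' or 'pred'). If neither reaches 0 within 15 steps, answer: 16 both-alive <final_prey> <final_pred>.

Step 1: prey: 8+3-0=11; pred: 5+0-5=0
First extinction: pred at step 1

Answer: 1 pred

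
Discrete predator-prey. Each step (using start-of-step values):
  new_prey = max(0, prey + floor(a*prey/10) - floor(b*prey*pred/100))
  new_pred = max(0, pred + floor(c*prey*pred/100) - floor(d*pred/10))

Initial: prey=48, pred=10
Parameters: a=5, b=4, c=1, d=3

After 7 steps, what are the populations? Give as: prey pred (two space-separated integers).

Answer: 9 21

Derivation:
Step 1: prey: 48+24-19=53; pred: 10+4-3=11
Step 2: prey: 53+26-23=56; pred: 11+5-3=13
Step 3: prey: 56+28-29=55; pred: 13+7-3=17
Step 4: prey: 55+27-37=45; pred: 17+9-5=21
Step 5: prey: 45+22-37=30; pred: 21+9-6=24
Step 6: prey: 30+15-28=17; pred: 24+7-7=24
Step 7: prey: 17+8-16=9; pred: 24+4-7=21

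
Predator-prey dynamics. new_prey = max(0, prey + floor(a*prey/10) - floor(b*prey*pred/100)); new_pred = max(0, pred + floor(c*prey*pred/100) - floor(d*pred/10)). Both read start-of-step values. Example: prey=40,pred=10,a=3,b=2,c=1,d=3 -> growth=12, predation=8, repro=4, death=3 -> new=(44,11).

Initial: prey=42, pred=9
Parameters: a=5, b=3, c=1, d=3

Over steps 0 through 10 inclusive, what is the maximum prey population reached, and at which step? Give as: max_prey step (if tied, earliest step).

Step 1: prey: 42+21-11=52; pred: 9+3-2=10
Step 2: prey: 52+26-15=63; pred: 10+5-3=12
Step 3: prey: 63+31-22=72; pred: 12+7-3=16
Step 4: prey: 72+36-34=74; pred: 16+11-4=23
Step 5: prey: 74+37-51=60; pred: 23+17-6=34
Step 6: prey: 60+30-61=29; pred: 34+20-10=44
Step 7: prey: 29+14-38=5; pred: 44+12-13=43
Step 8: prey: 5+2-6=1; pred: 43+2-12=33
Step 9: prey: 1+0-0=1; pred: 33+0-9=24
Step 10: prey: 1+0-0=1; pred: 24+0-7=17
Max prey = 74 at step 4

Answer: 74 4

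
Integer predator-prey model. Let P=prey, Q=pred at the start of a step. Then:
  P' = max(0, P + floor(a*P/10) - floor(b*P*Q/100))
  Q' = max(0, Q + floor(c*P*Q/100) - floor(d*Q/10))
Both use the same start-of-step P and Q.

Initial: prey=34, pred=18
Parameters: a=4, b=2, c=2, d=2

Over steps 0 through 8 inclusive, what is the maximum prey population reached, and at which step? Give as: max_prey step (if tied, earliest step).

Step 1: prey: 34+13-12=35; pred: 18+12-3=27
Step 2: prey: 35+14-18=31; pred: 27+18-5=40
Step 3: prey: 31+12-24=19; pred: 40+24-8=56
Step 4: prey: 19+7-21=5; pred: 56+21-11=66
Step 5: prey: 5+2-6=1; pred: 66+6-13=59
Step 6: prey: 1+0-1=0; pred: 59+1-11=49
Step 7: prey: 0+0-0=0; pred: 49+0-9=40
Step 8: prey: 0+0-0=0; pred: 40+0-8=32
Max prey = 35 at step 1

Answer: 35 1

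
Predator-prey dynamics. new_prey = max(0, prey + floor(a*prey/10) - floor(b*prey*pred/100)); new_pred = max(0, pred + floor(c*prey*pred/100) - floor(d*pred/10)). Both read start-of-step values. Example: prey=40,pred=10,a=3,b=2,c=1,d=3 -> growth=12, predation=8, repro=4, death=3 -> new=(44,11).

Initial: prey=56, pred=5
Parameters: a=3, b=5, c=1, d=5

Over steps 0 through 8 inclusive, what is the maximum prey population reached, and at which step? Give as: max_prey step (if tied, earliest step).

Answer: 64 3

Derivation:
Step 1: prey: 56+16-14=58; pred: 5+2-2=5
Step 2: prey: 58+17-14=61; pred: 5+2-2=5
Step 3: prey: 61+18-15=64; pred: 5+3-2=6
Step 4: prey: 64+19-19=64; pred: 6+3-3=6
Step 5: prey: 64+19-19=64; pred: 6+3-3=6
Step 6: prey: 64+19-19=64; pred: 6+3-3=6
Step 7: prey: 64+19-19=64; pred: 6+3-3=6
Step 8: prey: 64+19-19=64; pred: 6+3-3=6
Max prey = 64 at step 3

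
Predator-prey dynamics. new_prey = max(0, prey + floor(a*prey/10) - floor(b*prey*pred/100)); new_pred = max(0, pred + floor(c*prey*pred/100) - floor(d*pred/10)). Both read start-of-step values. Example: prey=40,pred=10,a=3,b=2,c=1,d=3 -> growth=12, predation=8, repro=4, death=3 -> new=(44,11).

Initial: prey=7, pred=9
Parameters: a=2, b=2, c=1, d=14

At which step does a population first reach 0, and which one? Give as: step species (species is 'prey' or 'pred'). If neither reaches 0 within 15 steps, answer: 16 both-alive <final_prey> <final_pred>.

Answer: 1 pred

Derivation:
Step 1: prey: 7+1-1=7; pred: 9+0-12=0
First extinction: pred at step 1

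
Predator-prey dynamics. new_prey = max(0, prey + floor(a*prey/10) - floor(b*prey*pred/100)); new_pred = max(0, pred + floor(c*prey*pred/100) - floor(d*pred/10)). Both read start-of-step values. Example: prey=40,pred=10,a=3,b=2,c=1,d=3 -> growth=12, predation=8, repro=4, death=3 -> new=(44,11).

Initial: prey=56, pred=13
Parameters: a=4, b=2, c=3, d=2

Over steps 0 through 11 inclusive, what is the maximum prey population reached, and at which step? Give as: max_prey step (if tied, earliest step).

Answer: 64 1

Derivation:
Step 1: prey: 56+22-14=64; pred: 13+21-2=32
Step 2: prey: 64+25-40=49; pred: 32+61-6=87
Step 3: prey: 49+19-85=0; pred: 87+127-17=197
Step 4: prey: 0+0-0=0; pred: 197+0-39=158
Step 5: prey: 0+0-0=0; pred: 158+0-31=127
Step 6: prey: 0+0-0=0; pred: 127+0-25=102
Step 7: prey: 0+0-0=0; pred: 102+0-20=82
Step 8: prey: 0+0-0=0; pred: 82+0-16=66
Step 9: prey: 0+0-0=0; pred: 66+0-13=53
Step 10: prey: 0+0-0=0; pred: 53+0-10=43
Step 11: prey: 0+0-0=0; pred: 43+0-8=35
Max prey = 64 at step 1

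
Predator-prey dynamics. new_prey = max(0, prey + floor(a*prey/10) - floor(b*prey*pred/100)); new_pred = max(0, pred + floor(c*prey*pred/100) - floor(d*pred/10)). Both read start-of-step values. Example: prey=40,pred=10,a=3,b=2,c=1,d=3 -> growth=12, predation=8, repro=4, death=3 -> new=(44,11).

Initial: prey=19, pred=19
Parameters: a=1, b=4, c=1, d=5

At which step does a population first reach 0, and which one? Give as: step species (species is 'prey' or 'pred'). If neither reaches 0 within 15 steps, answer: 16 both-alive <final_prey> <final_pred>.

Step 1: prey: 19+1-14=6; pred: 19+3-9=13
Step 2: prey: 6+0-3=3; pred: 13+0-6=7
Step 3: prey: 3+0-0=3; pred: 7+0-3=4
Step 4: prey: 3+0-0=3; pred: 4+0-2=2
Step 5: prey: 3+0-0=3; pred: 2+0-1=1
Step 6: prey: 3+0-0=3; pred: 1+0-0=1
Steps 7-15: state stable at prey=3, pred=1 (no change)
No extinction within 15 steps

Answer: 16 both-alive 3 1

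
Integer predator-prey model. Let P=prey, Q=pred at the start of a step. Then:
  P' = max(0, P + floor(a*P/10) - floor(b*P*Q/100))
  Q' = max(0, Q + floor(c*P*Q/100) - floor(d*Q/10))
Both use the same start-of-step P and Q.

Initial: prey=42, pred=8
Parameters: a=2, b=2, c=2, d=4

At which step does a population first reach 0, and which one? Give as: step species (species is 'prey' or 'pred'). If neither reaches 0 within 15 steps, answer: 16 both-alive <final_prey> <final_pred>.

Answer: 16 both-alive 2 2

Derivation:
Step 1: prey: 42+8-6=44; pred: 8+6-3=11
Step 2: prey: 44+8-9=43; pred: 11+9-4=16
Step 3: prey: 43+8-13=38; pred: 16+13-6=23
Step 4: prey: 38+7-17=28; pred: 23+17-9=31
Step 5: prey: 28+5-17=16; pred: 31+17-12=36
Step 6: prey: 16+3-11=8; pred: 36+11-14=33
Step 7: prey: 8+1-5=4; pred: 33+5-13=25
Step 8: prey: 4+0-2=2; pred: 25+2-10=17
Step 9: prey: 2+0-0=2; pred: 17+0-6=11
Step 10: prey: 2+0-0=2; pred: 11+0-4=7
Step 11: prey: 2+0-0=2; pred: 7+0-2=5
Step 12: prey: 2+0-0=2; pred: 5+0-2=3
Step 13: prey: 2+0-0=2; pred: 3+0-1=2
Step 14: prey: 2+0-0=2; pred: 2+0-0=2
Steps 15-15: state stable at prey=2, pred=2 (no change)
No extinction within 15 steps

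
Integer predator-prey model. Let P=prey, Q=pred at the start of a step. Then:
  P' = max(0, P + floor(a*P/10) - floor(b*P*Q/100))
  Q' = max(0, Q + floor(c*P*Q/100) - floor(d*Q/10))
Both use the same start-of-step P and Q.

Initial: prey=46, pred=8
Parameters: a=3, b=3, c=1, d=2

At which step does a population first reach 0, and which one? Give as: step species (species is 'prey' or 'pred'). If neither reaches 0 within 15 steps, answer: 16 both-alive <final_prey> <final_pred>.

Step 1: prey: 46+13-11=48; pred: 8+3-1=10
Step 2: prey: 48+14-14=48; pred: 10+4-2=12
Step 3: prey: 48+14-17=45; pred: 12+5-2=15
Step 4: prey: 45+13-20=38; pred: 15+6-3=18
Step 5: prey: 38+11-20=29; pred: 18+6-3=21
Step 6: prey: 29+8-18=19; pred: 21+6-4=23
Step 7: prey: 19+5-13=11; pred: 23+4-4=23
Step 8: prey: 11+3-7=7; pred: 23+2-4=21
Step 9: prey: 7+2-4=5; pred: 21+1-4=18
Step 10: prey: 5+1-2=4; pred: 18+0-3=15
Step 11: prey: 4+1-1=4; pred: 15+0-3=12
Step 12: prey: 4+1-1=4; pred: 12+0-2=10
Step 13: prey: 4+1-1=4; pred: 10+0-2=8
Step 14: prey: 4+1-0=5; pred: 8+0-1=7
Step 15: prey: 5+1-1=5; pred: 7+0-1=6
No extinction within 15 steps

Answer: 16 both-alive 5 6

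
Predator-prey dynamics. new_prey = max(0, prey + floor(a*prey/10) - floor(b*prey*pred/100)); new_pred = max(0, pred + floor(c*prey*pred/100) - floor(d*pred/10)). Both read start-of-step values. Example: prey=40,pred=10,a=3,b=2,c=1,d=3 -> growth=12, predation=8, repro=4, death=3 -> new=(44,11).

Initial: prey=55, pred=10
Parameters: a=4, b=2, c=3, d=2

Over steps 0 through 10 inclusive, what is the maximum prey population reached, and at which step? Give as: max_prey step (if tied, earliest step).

Answer: 66 1

Derivation:
Step 1: prey: 55+22-11=66; pred: 10+16-2=24
Step 2: prey: 66+26-31=61; pred: 24+47-4=67
Step 3: prey: 61+24-81=4; pred: 67+122-13=176
Step 4: prey: 4+1-14=0; pred: 176+21-35=162
Step 5: prey: 0+0-0=0; pred: 162+0-32=130
Step 6: prey: 0+0-0=0; pred: 130+0-26=104
Step 7: prey: 0+0-0=0; pred: 104+0-20=84
Step 8: prey: 0+0-0=0; pred: 84+0-16=68
Step 9: prey: 0+0-0=0; pred: 68+0-13=55
Step 10: prey: 0+0-0=0; pred: 55+0-11=44
Max prey = 66 at step 1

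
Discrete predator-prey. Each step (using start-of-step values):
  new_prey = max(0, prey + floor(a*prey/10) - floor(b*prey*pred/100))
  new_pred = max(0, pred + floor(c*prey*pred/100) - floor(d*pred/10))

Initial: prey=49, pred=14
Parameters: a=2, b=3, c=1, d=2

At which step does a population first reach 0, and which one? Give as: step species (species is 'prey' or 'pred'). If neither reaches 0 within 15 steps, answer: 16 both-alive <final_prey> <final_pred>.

Answer: 16 both-alive 2 4

Derivation:
Step 1: prey: 49+9-20=38; pred: 14+6-2=18
Step 2: prey: 38+7-20=25; pred: 18+6-3=21
Step 3: prey: 25+5-15=15; pred: 21+5-4=22
Step 4: prey: 15+3-9=9; pred: 22+3-4=21
Step 5: prey: 9+1-5=5; pred: 21+1-4=18
Step 6: prey: 5+1-2=4; pred: 18+0-3=15
Step 7: prey: 4+0-1=3; pred: 15+0-3=12
Step 8: prey: 3+0-1=2; pred: 12+0-2=10
Step 9: prey: 2+0-0=2; pred: 10+0-2=8
Step 10: prey: 2+0-0=2; pred: 8+0-1=7
Step 11: prey: 2+0-0=2; pred: 7+0-1=6
Step 12: prey: 2+0-0=2; pred: 6+0-1=5
Step 13: prey: 2+0-0=2; pred: 5+0-1=4
Step 14: prey: 2+0-0=2; pred: 4+0-0=4
Steps 15-15: state stable at prey=2, pred=4 (no change)
No extinction within 15 steps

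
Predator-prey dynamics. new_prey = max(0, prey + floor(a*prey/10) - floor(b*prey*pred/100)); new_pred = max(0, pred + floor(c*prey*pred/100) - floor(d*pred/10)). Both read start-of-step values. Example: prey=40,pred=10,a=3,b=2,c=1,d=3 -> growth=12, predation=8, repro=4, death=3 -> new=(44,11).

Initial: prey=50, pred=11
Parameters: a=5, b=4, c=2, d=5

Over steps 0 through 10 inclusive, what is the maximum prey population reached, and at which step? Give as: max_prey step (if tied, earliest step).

Step 1: prey: 50+25-22=53; pred: 11+11-5=17
Step 2: prey: 53+26-36=43; pred: 17+18-8=27
Step 3: prey: 43+21-46=18; pred: 27+23-13=37
Step 4: prey: 18+9-26=1; pred: 37+13-18=32
Step 5: prey: 1+0-1=0; pred: 32+0-16=16
Step 6: prey: 0+0-0=0; pred: 16+0-8=8
Step 7: prey: 0+0-0=0; pred: 8+0-4=4
Step 8: prey: 0+0-0=0; pred: 4+0-2=2
Step 9: prey: 0+0-0=0; pred: 2+0-1=1
Step 10: prey: 0+0-0=0; pred: 1+0-0=1
Max prey = 53 at step 1

Answer: 53 1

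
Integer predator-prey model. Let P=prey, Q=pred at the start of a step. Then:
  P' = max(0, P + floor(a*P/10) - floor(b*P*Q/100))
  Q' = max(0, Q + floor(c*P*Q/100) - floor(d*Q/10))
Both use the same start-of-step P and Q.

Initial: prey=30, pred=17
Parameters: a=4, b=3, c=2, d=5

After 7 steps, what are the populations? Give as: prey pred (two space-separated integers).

Step 1: prey: 30+12-15=27; pred: 17+10-8=19
Step 2: prey: 27+10-15=22; pred: 19+10-9=20
Step 3: prey: 22+8-13=17; pred: 20+8-10=18
Step 4: prey: 17+6-9=14; pred: 18+6-9=15
Step 5: prey: 14+5-6=13; pred: 15+4-7=12
Step 6: prey: 13+5-4=14; pred: 12+3-6=9
Step 7: prey: 14+5-3=16; pred: 9+2-4=7

Answer: 16 7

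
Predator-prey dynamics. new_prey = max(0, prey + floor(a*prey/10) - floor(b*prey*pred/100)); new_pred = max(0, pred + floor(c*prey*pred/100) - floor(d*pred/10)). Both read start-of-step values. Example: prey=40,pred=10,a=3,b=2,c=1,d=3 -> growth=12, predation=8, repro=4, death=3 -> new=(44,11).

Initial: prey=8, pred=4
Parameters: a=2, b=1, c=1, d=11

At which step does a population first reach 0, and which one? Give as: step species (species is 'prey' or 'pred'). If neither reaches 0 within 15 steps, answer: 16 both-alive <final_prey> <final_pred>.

Answer: 1 pred

Derivation:
Step 1: prey: 8+1-0=9; pred: 4+0-4=0
First extinction: pred at step 1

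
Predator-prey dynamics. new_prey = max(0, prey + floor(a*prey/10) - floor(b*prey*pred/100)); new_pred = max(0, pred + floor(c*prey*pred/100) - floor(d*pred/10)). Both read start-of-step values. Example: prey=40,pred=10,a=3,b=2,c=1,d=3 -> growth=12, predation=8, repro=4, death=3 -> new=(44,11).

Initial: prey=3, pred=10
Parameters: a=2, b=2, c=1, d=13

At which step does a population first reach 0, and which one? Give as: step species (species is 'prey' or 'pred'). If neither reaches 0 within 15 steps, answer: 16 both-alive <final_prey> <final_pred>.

Answer: 1 pred

Derivation:
Step 1: prey: 3+0-0=3; pred: 10+0-13=0
First extinction: pred at step 1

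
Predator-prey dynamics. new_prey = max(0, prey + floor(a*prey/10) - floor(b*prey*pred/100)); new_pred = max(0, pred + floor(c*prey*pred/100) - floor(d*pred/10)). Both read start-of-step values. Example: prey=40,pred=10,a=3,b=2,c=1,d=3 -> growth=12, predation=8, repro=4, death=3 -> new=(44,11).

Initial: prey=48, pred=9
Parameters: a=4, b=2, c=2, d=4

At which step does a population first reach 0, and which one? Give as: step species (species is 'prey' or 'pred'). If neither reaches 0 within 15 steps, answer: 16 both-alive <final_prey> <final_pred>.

Answer: 5 prey

Derivation:
Step 1: prey: 48+19-8=59; pred: 9+8-3=14
Step 2: prey: 59+23-16=66; pred: 14+16-5=25
Step 3: prey: 66+26-33=59; pred: 25+33-10=48
Step 4: prey: 59+23-56=26; pred: 48+56-19=85
Step 5: prey: 26+10-44=0; pred: 85+44-34=95
First extinction: prey at step 5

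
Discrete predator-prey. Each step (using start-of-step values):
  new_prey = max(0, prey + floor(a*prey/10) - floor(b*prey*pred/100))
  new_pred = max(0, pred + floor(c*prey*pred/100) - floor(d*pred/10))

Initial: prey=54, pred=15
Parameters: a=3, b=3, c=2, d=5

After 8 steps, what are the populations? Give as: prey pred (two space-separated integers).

Step 1: prey: 54+16-24=46; pred: 15+16-7=24
Step 2: prey: 46+13-33=26; pred: 24+22-12=34
Step 3: prey: 26+7-26=7; pred: 34+17-17=34
Step 4: prey: 7+2-7=2; pred: 34+4-17=21
Step 5: prey: 2+0-1=1; pred: 21+0-10=11
Step 6: prey: 1+0-0=1; pred: 11+0-5=6
Step 7: prey: 1+0-0=1; pred: 6+0-3=3
Step 8: prey: 1+0-0=1; pred: 3+0-1=2

Answer: 1 2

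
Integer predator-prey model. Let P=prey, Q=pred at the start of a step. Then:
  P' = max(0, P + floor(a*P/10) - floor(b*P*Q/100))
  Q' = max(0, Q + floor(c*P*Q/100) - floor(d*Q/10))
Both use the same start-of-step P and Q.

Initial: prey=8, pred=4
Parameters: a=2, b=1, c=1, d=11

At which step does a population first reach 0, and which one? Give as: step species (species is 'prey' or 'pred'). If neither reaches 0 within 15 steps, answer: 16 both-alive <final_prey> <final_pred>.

Answer: 1 pred

Derivation:
Step 1: prey: 8+1-0=9; pred: 4+0-4=0
First extinction: pred at step 1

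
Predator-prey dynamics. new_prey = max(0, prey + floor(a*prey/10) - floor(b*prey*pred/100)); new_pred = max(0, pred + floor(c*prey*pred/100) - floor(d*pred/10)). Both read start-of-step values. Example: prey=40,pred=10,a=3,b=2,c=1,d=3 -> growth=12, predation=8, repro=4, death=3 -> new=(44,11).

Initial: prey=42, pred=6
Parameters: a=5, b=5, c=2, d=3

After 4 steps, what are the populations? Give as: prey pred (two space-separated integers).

Step 1: prey: 42+21-12=51; pred: 6+5-1=10
Step 2: prey: 51+25-25=51; pred: 10+10-3=17
Step 3: prey: 51+25-43=33; pred: 17+17-5=29
Step 4: prey: 33+16-47=2; pred: 29+19-8=40

Answer: 2 40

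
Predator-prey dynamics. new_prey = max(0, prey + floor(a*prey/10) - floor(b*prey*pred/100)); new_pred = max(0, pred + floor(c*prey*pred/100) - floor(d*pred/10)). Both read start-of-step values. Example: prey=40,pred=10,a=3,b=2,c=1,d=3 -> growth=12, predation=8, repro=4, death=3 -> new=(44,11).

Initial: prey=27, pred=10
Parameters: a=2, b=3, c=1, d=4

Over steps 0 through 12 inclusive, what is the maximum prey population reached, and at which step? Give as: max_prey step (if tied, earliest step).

Step 1: prey: 27+5-8=24; pred: 10+2-4=8
Step 2: prey: 24+4-5=23; pred: 8+1-3=6
Step 3: prey: 23+4-4=23; pred: 6+1-2=5
Step 4: prey: 23+4-3=24; pred: 5+1-2=4
Step 5: prey: 24+4-2=26; pred: 4+0-1=3
Step 6: prey: 26+5-2=29; pred: 3+0-1=2
Step 7: prey: 29+5-1=33; pred: 2+0-0=2
Step 8: prey: 33+6-1=38; pred: 2+0-0=2
Step 9: prey: 38+7-2=43; pred: 2+0-0=2
Step 10: prey: 43+8-2=49; pred: 2+0-0=2
Step 11: prey: 49+9-2=56; pred: 2+0-0=2
Step 12: prey: 56+11-3=64; pred: 2+1-0=3
Max prey = 64 at step 12

Answer: 64 12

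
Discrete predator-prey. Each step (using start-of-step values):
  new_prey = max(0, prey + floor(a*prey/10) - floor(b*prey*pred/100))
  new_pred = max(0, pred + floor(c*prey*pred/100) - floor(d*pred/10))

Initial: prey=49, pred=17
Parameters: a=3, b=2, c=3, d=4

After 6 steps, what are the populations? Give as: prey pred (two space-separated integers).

Step 1: prey: 49+14-16=47; pred: 17+24-6=35
Step 2: prey: 47+14-32=29; pred: 35+49-14=70
Step 3: prey: 29+8-40=0; pred: 70+60-28=102
Step 4: prey: 0+0-0=0; pred: 102+0-40=62
Step 5: prey: 0+0-0=0; pred: 62+0-24=38
Step 6: prey: 0+0-0=0; pred: 38+0-15=23

Answer: 0 23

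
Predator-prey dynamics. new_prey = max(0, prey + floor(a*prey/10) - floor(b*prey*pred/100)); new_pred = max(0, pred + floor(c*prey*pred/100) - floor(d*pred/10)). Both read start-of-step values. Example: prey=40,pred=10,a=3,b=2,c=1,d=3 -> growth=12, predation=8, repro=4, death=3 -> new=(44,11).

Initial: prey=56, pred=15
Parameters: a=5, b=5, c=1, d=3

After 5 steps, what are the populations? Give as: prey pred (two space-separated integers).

Answer: 3 12

Derivation:
Step 1: prey: 56+28-42=42; pred: 15+8-4=19
Step 2: prey: 42+21-39=24; pred: 19+7-5=21
Step 3: prey: 24+12-25=11; pred: 21+5-6=20
Step 4: prey: 11+5-11=5; pred: 20+2-6=16
Step 5: prey: 5+2-4=3; pred: 16+0-4=12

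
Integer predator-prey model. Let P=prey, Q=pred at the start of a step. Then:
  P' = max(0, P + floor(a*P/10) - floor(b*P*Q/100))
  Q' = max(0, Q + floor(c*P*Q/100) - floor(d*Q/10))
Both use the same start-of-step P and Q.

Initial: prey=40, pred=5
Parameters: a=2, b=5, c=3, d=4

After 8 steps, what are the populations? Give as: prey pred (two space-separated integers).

Step 1: prey: 40+8-10=38; pred: 5+6-2=9
Step 2: prey: 38+7-17=28; pred: 9+10-3=16
Step 3: prey: 28+5-22=11; pred: 16+13-6=23
Step 4: prey: 11+2-12=1; pred: 23+7-9=21
Step 5: prey: 1+0-1=0; pred: 21+0-8=13
Step 6: prey: 0+0-0=0; pred: 13+0-5=8
Step 7: prey: 0+0-0=0; pred: 8+0-3=5
Step 8: prey: 0+0-0=0; pred: 5+0-2=3

Answer: 0 3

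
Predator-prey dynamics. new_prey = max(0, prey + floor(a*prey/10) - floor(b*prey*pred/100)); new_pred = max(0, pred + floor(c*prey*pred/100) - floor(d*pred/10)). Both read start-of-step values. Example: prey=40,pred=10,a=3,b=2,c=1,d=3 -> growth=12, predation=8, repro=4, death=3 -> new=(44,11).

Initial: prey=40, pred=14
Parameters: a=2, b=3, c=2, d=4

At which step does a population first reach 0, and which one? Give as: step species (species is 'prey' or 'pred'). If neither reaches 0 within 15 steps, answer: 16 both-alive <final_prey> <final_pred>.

Answer: 16 both-alive 2 2

Derivation:
Step 1: prey: 40+8-16=32; pred: 14+11-5=20
Step 2: prey: 32+6-19=19; pred: 20+12-8=24
Step 3: prey: 19+3-13=9; pred: 24+9-9=24
Step 4: prey: 9+1-6=4; pred: 24+4-9=19
Step 5: prey: 4+0-2=2; pred: 19+1-7=13
Step 6: prey: 2+0-0=2; pred: 13+0-5=8
Step 7: prey: 2+0-0=2; pred: 8+0-3=5
Step 8: prey: 2+0-0=2; pred: 5+0-2=3
Step 9: prey: 2+0-0=2; pred: 3+0-1=2
Step 10: prey: 2+0-0=2; pred: 2+0-0=2
Steps 11-15: state stable at prey=2, pred=2 (no change)
No extinction within 15 steps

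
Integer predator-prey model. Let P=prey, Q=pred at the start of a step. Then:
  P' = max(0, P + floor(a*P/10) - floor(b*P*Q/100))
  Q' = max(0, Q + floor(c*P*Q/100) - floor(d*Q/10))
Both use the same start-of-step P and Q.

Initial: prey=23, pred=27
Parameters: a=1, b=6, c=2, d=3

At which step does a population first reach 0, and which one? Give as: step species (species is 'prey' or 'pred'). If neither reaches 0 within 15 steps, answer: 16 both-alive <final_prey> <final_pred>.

Step 1: prey: 23+2-37=0; pred: 27+12-8=31
First extinction: prey at step 1

Answer: 1 prey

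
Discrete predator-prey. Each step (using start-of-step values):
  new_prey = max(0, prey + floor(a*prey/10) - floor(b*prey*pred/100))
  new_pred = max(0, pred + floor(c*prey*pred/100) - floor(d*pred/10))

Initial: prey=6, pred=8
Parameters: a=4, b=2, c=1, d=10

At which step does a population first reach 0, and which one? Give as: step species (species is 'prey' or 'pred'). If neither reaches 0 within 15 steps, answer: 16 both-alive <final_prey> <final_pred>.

Answer: 1 pred

Derivation:
Step 1: prey: 6+2-0=8; pred: 8+0-8=0
First extinction: pred at step 1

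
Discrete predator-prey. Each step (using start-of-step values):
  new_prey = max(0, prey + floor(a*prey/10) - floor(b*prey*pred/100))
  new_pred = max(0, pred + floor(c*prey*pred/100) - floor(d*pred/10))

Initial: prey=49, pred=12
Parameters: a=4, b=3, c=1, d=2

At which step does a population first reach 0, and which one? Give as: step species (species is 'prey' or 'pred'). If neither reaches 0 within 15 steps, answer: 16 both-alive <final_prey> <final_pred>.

Step 1: prey: 49+19-17=51; pred: 12+5-2=15
Step 2: prey: 51+20-22=49; pred: 15+7-3=19
Step 3: prey: 49+19-27=41; pred: 19+9-3=25
Step 4: prey: 41+16-30=27; pred: 25+10-5=30
Step 5: prey: 27+10-24=13; pred: 30+8-6=32
Step 6: prey: 13+5-12=6; pred: 32+4-6=30
Step 7: prey: 6+2-5=3; pred: 30+1-6=25
Step 8: prey: 3+1-2=2; pred: 25+0-5=20
Step 9: prey: 2+0-1=1; pred: 20+0-4=16
Step 10: prey: 1+0-0=1; pred: 16+0-3=13
Step 11: prey: 1+0-0=1; pred: 13+0-2=11
Step 12: prey: 1+0-0=1; pred: 11+0-2=9
Step 13: prey: 1+0-0=1; pred: 9+0-1=8
Step 14: prey: 1+0-0=1; pred: 8+0-1=7
Step 15: prey: 1+0-0=1; pred: 7+0-1=6
No extinction within 15 steps

Answer: 16 both-alive 1 6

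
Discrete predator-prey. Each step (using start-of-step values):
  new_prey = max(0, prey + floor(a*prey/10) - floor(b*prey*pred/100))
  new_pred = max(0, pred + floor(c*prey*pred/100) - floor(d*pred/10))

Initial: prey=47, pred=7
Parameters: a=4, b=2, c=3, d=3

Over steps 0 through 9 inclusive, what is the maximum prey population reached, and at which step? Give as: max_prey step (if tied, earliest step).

Answer: 66 2

Derivation:
Step 1: prey: 47+18-6=59; pred: 7+9-2=14
Step 2: prey: 59+23-16=66; pred: 14+24-4=34
Step 3: prey: 66+26-44=48; pred: 34+67-10=91
Step 4: prey: 48+19-87=0; pred: 91+131-27=195
Step 5: prey: 0+0-0=0; pred: 195+0-58=137
Step 6: prey: 0+0-0=0; pred: 137+0-41=96
Step 7: prey: 0+0-0=0; pred: 96+0-28=68
Step 8: prey: 0+0-0=0; pred: 68+0-20=48
Step 9: prey: 0+0-0=0; pred: 48+0-14=34
Max prey = 66 at step 2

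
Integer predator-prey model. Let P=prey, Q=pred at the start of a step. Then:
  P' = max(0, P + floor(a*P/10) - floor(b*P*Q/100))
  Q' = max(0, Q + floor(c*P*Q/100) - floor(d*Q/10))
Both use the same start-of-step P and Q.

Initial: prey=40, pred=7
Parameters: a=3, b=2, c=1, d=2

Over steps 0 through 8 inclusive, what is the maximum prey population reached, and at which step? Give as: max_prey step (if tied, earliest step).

Step 1: prey: 40+12-5=47; pred: 7+2-1=8
Step 2: prey: 47+14-7=54; pred: 8+3-1=10
Step 3: prey: 54+16-10=60; pred: 10+5-2=13
Step 4: prey: 60+18-15=63; pred: 13+7-2=18
Step 5: prey: 63+18-22=59; pred: 18+11-3=26
Step 6: prey: 59+17-30=46; pred: 26+15-5=36
Step 7: prey: 46+13-33=26; pred: 36+16-7=45
Step 8: prey: 26+7-23=10; pred: 45+11-9=47
Max prey = 63 at step 4

Answer: 63 4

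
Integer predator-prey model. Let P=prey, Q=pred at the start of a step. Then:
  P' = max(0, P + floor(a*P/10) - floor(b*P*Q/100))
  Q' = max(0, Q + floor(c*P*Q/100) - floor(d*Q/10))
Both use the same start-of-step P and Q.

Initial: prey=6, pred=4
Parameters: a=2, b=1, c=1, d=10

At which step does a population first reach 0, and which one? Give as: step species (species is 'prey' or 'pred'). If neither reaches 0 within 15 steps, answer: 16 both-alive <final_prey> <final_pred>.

Step 1: prey: 6+1-0=7; pred: 4+0-4=0
First extinction: pred at step 1

Answer: 1 pred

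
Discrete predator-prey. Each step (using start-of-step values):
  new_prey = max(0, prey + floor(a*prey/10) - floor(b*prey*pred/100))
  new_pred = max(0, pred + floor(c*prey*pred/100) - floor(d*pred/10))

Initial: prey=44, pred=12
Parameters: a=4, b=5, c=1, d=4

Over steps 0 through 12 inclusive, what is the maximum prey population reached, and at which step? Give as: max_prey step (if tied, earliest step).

Answer: 60 12

Derivation:
Step 1: prey: 44+17-26=35; pred: 12+5-4=13
Step 2: prey: 35+14-22=27; pred: 13+4-5=12
Step 3: prey: 27+10-16=21; pred: 12+3-4=11
Step 4: prey: 21+8-11=18; pred: 11+2-4=9
Step 5: prey: 18+7-8=17; pred: 9+1-3=7
Step 6: prey: 17+6-5=18; pred: 7+1-2=6
Step 7: prey: 18+7-5=20; pred: 6+1-2=5
Step 8: prey: 20+8-5=23; pred: 5+1-2=4
Step 9: prey: 23+9-4=28; pred: 4+0-1=3
Step 10: prey: 28+11-4=35; pred: 3+0-1=2
Step 11: prey: 35+14-3=46; pred: 2+0-0=2
Step 12: prey: 46+18-4=60; pred: 2+0-0=2
Max prey = 60 at step 12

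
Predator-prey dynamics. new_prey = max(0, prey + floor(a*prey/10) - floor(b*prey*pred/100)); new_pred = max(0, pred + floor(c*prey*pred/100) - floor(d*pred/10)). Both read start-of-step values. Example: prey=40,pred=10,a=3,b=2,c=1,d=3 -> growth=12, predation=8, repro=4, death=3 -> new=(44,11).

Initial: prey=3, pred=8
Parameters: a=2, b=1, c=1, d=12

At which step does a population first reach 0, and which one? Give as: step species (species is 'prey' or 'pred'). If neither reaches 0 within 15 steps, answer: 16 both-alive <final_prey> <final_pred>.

Answer: 1 pred

Derivation:
Step 1: prey: 3+0-0=3; pred: 8+0-9=0
First extinction: pred at step 1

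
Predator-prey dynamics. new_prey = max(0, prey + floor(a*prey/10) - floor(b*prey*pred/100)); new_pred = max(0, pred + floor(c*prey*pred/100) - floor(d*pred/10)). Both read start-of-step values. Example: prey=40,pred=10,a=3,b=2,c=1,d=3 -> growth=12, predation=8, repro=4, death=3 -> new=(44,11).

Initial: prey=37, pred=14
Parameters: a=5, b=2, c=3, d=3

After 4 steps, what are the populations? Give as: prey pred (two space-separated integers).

Answer: 0 141

Derivation:
Step 1: prey: 37+18-10=45; pred: 14+15-4=25
Step 2: prey: 45+22-22=45; pred: 25+33-7=51
Step 3: prey: 45+22-45=22; pred: 51+68-15=104
Step 4: prey: 22+11-45=0; pred: 104+68-31=141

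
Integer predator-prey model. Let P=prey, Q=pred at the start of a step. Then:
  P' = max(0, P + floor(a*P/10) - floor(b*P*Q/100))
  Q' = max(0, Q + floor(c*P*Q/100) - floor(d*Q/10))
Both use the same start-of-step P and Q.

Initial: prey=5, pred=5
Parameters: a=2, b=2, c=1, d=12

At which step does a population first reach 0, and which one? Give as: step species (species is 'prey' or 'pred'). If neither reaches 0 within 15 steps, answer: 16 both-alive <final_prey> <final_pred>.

Answer: 1 pred

Derivation:
Step 1: prey: 5+1-0=6; pred: 5+0-6=0
First extinction: pred at step 1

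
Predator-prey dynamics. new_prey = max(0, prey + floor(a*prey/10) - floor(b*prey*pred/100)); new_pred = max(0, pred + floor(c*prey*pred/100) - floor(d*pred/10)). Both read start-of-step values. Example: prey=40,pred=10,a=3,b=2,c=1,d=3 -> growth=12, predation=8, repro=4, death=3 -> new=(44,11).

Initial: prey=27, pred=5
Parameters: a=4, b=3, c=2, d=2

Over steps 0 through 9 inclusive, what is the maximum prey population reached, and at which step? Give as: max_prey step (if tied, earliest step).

Step 1: prey: 27+10-4=33; pred: 5+2-1=6
Step 2: prey: 33+13-5=41; pred: 6+3-1=8
Step 3: prey: 41+16-9=48; pred: 8+6-1=13
Step 4: prey: 48+19-18=49; pred: 13+12-2=23
Step 5: prey: 49+19-33=35; pred: 23+22-4=41
Step 6: prey: 35+14-43=6; pred: 41+28-8=61
Step 7: prey: 6+2-10=0; pred: 61+7-12=56
Step 8: prey: 0+0-0=0; pred: 56+0-11=45
Step 9: prey: 0+0-0=0; pred: 45+0-9=36
Max prey = 49 at step 4

Answer: 49 4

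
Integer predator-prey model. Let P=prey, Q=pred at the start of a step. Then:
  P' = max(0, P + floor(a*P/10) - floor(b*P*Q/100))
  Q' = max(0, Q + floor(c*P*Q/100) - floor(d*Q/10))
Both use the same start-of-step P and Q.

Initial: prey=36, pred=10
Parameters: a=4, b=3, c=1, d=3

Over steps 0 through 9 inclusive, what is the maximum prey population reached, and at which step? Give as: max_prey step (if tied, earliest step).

Answer: 49 4

Derivation:
Step 1: prey: 36+14-10=40; pred: 10+3-3=10
Step 2: prey: 40+16-12=44; pred: 10+4-3=11
Step 3: prey: 44+17-14=47; pred: 11+4-3=12
Step 4: prey: 47+18-16=49; pred: 12+5-3=14
Step 5: prey: 49+19-20=48; pred: 14+6-4=16
Step 6: prey: 48+19-23=44; pred: 16+7-4=19
Step 7: prey: 44+17-25=36; pred: 19+8-5=22
Step 8: prey: 36+14-23=27; pred: 22+7-6=23
Step 9: prey: 27+10-18=19; pred: 23+6-6=23
Max prey = 49 at step 4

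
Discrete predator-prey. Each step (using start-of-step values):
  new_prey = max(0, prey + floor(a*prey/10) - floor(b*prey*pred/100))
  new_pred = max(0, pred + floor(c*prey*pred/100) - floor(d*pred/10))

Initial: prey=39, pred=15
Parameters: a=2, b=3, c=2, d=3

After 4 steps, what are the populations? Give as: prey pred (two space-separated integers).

Step 1: prey: 39+7-17=29; pred: 15+11-4=22
Step 2: prey: 29+5-19=15; pred: 22+12-6=28
Step 3: prey: 15+3-12=6; pred: 28+8-8=28
Step 4: prey: 6+1-5=2; pred: 28+3-8=23

Answer: 2 23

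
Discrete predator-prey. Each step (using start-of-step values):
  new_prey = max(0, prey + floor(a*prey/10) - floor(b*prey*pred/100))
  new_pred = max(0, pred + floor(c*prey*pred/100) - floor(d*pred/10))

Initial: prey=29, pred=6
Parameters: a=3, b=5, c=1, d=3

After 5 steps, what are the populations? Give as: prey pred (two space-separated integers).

Step 1: prey: 29+8-8=29; pred: 6+1-1=6
Step 2: prey: 29+8-8=29; pred: 6+1-1=6
Step 3: prey: 29+8-8=29; pred: 6+1-1=6
Step 4: prey: 29+8-8=29; pred: 6+1-1=6
Step 5: prey: 29+8-8=29; pred: 6+1-1=6

Answer: 29 6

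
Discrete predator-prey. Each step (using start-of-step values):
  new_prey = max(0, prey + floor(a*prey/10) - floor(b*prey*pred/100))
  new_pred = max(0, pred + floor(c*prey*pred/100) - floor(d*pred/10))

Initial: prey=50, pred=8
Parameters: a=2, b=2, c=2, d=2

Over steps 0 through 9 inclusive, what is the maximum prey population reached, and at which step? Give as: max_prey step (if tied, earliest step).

Step 1: prey: 50+10-8=52; pred: 8+8-1=15
Step 2: prey: 52+10-15=47; pred: 15+15-3=27
Step 3: prey: 47+9-25=31; pred: 27+25-5=47
Step 4: prey: 31+6-29=8; pred: 47+29-9=67
Step 5: prey: 8+1-10=0; pred: 67+10-13=64
Step 6: prey: 0+0-0=0; pred: 64+0-12=52
Step 7: prey: 0+0-0=0; pred: 52+0-10=42
Step 8: prey: 0+0-0=0; pred: 42+0-8=34
Step 9: prey: 0+0-0=0; pred: 34+0-6=28
Max prey = 52 at step 1

Answer: 52 1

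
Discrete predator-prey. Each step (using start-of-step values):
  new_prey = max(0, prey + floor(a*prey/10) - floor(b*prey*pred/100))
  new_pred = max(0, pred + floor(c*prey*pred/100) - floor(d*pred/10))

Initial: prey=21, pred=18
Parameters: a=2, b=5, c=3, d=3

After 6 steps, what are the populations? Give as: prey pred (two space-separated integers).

Step 1: prey: 21+4-18=7; pred: 18+11-5=24
Step 2: prey: 7+1-8=0; pred: 24+5-7=22
Step 3: prey: 0+0-0=0; pred: 22+0-6=16
Step 4: prey: 0+0-0=0; pred: 16+0-4=12
Step 5: prey: 0+0-0=0; pred: 12+0-3=9
Step 6: prey: 0+0-0=0; pred: 9+0-2=7

Answer: 0 7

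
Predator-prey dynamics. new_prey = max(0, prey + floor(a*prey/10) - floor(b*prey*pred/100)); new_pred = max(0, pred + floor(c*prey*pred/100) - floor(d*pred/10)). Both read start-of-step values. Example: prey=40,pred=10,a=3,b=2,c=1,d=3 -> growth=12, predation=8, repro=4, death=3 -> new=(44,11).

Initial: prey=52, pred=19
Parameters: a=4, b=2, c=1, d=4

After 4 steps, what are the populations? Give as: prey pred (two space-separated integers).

Answer: 42 29

Derivation:
Step 1: prey: 52+20-19=53; pred: 19+9-7=21
Step 2: prey: 53+21-22=52; pred: 21+11-8=24
Step 3: prey: 52+20-24=48; pred: 24+12-9=27
Step 4: prey: 48+19-25=42; pred: 27+12-10=29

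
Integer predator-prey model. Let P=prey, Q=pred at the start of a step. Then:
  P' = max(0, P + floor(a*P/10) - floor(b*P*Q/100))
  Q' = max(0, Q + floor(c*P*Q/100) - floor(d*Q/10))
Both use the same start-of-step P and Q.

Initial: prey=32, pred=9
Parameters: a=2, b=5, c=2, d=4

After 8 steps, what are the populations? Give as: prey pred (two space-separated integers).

Step 1: prey: 32+6-14=24; pred: 9+5-3=11
Step 2: prey: 24+4-13=15; pred: 11+5-4=12
Step 3: prey: 15+3-9=9; pred: 12+3-4=11
Step 4: prey: 9+1-4=6; pred: 11+1-4=8
Step 5: prey: 6+1-2=5; pred: 8+0-3=5
Step 6: prey: 5+1-1=5; pred: 5+0-2=3
Step 7: prey: 5+1-0=6; pred: 3+0-1=2
Step 8: prey: 6+1-0=7; pred: 2+0-0=2

Answer: 7 2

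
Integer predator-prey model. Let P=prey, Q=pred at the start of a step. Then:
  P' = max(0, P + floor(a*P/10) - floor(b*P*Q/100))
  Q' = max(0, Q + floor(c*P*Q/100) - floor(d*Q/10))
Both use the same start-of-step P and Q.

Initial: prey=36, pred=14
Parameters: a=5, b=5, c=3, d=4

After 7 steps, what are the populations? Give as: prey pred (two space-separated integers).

Step 1: prey: 36+18-25=29; pred: 14+15-5=24
Step 2: prey: 29+14-34=9; pred: 24+20-9=35
Step 3: prey: 9+4-15=0; pred: 35+9-14=30
Step 4: prey: 0+0-0=0; pred: 30+0-12=18
Step 5: prey: 0+0-0=0; pred: 18+0-7=11
Step 6: prey: 0+0-0=0; pred: 11+0-4=7
Step 7: prey: 0+0-0=0; pred: 7+0-2=5

Answer: 0 5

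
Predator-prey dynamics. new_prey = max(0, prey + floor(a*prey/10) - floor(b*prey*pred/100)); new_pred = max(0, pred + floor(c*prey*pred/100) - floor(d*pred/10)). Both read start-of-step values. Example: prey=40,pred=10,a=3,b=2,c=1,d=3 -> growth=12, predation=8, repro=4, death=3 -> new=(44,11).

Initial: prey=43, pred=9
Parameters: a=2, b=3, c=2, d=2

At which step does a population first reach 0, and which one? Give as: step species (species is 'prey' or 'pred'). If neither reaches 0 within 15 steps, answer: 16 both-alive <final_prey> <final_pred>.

Answer: 5 prey

Derivation:
Step 1: prey: 43+8-11=40; pred: 9+7-1=15
Step 2: prey: 40+8-18=30; pred: 15+12-3=24
Step 3: prey: 30+6-21=15; pred: 24+14-4=34
Step 4: prey: 15+3-15=3; pred: 34+10-6=38
Step 5: prey: 3+0-3=0; pred: 38+2-7=33
First extinction: prey at step 5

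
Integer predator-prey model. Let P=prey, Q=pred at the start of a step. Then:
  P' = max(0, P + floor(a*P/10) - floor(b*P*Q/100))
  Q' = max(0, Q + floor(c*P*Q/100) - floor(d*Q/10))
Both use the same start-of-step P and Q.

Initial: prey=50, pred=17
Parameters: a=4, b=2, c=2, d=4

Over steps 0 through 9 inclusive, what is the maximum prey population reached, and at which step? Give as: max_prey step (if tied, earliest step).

Answer: 53 1

Derivation:
Step 1: prey: 50+20-17=53; pred: 17+17-6=28
Step 2: prey: 53+21-29=45; pred: 28+29-11=46
Step 3: prey: 45+18-41=22; pred: 46+41-18=69
Step 4: prey: 22+8-30=0; pred: 69+30-27=72
Step 5: prey: 0+0-0=0; pred: 72+0-28=44
Step 6: prey: 0+0-0=0; pred: 44+0-17=27
Step 7: prey: 0+0-0=0; pred: 27+0-10=17
Step 8: prey: 0+0-0=0; pred: 17+0-6=11
Step 9: prey: 0+0-0=0; pred: 11+0-4=7
Max prey = 53 at step 1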